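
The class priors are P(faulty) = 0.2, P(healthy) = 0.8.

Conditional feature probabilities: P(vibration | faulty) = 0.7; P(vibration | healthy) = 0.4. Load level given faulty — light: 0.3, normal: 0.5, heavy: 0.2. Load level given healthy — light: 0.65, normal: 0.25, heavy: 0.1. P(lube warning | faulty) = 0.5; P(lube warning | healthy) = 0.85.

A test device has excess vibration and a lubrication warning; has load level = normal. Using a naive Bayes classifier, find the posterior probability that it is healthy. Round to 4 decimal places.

0.6602

faulty: 0.2 × 0.7 × 0.5 × 0.5 = 0.035
healthy: 0.8 × 0.4 × 0.25 × 0.85 = 0.068
P(healthy | x) = 0.068 / 0.103 ≈ 0.6602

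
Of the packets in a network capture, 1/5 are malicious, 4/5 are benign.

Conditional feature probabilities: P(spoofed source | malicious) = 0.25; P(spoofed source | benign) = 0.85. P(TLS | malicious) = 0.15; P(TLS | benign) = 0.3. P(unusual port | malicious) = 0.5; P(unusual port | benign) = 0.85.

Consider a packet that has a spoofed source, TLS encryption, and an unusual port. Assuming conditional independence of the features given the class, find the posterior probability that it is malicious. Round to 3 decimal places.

0.021

malicious: 0.2 × 0.25 × 0.15 × 0.5 = 0.00375
benign: 0.8 × 0.85 × 0.3 × 0.85 = 0.1734
P(malicious | x) = 0.00375 / 0.17715 ≈ 0.021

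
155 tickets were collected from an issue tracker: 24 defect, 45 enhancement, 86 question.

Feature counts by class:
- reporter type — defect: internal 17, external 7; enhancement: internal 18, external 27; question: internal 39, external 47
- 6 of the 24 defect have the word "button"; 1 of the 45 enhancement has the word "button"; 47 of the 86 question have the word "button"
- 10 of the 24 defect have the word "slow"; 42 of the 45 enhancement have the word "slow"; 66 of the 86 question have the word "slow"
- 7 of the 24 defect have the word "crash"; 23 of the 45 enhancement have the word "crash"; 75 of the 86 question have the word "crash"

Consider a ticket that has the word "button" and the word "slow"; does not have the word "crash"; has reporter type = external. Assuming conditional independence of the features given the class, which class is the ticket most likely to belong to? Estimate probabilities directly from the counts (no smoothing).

defect: (24/155) × (7/24) × (6/24) × (10/24) × (17/24) ≈ 0.00333221
enhancement: (45/155) × (27/45) × (1/45) × (42/45) × (22/45) ≈ 0.00176631
question: (86/155) × (47/86) × (47/86) × (66/86) × (11/86) ≈ 0.0162669
Highest score → question.

question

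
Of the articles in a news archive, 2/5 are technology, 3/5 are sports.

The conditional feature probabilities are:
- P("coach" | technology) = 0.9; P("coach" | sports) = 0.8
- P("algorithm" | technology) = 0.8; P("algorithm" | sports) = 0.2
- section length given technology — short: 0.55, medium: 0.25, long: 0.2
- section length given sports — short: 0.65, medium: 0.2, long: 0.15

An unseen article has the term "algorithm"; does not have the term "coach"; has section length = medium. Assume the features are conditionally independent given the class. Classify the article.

technology

technology: 0.4 × (1−0.9) × 0.8 × 0.25 = 0.008
sports: 0.6 × (1−0.8) × 0.2 × 0.2 = 0.0048
Highest score → technology.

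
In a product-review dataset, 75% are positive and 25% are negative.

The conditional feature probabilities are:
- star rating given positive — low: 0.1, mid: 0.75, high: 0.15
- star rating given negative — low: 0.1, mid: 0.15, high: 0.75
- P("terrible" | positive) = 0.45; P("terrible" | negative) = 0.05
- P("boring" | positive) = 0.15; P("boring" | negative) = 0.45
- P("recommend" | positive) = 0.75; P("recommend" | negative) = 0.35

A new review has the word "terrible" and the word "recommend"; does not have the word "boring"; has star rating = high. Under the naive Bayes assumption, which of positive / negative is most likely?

positive: 0.75 × 0.15 × 0.45 × (1−0.15) × 0.75 = 0.0322734375
negative: 0.25 × 0.75 × 0.05 × (1−0.45) × 0.35 = 0.0018046875
Highest score → positive.

positive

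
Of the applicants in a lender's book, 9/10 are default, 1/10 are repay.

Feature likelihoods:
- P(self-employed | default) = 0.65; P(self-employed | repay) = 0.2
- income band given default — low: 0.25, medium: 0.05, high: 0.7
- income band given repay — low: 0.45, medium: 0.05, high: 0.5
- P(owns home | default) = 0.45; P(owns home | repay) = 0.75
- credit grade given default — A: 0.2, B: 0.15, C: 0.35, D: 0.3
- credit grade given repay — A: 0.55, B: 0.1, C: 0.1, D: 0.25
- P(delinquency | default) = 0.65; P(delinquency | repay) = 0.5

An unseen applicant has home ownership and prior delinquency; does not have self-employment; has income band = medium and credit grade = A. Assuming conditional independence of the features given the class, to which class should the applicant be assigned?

default

default: 0.9 × (1−0.65) × 0.05 × 0.45 × 0.2 × 0.65 = 0.000921375
repay: 0.1 × (1−0.2) × 0.05 × 0.75 × 0.55 × 0.5 = 0.000825
Highest score → default.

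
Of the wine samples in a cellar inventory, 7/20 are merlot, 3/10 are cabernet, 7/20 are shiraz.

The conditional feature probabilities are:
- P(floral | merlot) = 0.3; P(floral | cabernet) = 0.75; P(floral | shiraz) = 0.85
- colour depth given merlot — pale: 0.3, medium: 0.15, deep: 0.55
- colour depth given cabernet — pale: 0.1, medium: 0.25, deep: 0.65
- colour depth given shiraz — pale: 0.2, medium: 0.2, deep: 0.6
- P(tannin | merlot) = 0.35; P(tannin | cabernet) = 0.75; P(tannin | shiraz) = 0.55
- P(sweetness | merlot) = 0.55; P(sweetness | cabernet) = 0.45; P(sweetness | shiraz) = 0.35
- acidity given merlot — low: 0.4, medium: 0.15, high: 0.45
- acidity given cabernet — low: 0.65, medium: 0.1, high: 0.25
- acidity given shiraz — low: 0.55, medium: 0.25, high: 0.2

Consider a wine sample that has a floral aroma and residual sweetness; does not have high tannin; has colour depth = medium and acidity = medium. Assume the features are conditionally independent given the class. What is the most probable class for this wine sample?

shiraz

merlot: 0.35 × 0.3 × 0.15 × (1−0.35) × 0.55 × 0.15 = 0.00084459375
cabernet: 0.3 × 0.75 × 0.25 × (1−0.75) × 0.45 × 0.1 = 0.0006328125
shiraz: 0.35 × 0.85 × 0.2 × (1−0.55) × 0.35 × 0.25 = 0.0023428125
Highest score → shiraz.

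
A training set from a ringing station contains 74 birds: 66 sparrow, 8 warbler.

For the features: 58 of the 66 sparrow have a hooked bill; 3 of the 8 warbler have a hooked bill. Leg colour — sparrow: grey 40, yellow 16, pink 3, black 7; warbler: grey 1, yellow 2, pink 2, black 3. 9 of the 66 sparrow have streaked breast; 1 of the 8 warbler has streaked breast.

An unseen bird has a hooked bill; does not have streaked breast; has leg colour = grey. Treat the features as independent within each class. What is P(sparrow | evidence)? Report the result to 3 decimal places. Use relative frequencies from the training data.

sparrow: (66/74) × (58/66) × (40/66) × (57/66) ≈ 0.410245
warbler: (8/74) × (3/8) × (1/8) × (7/8) ≈ 0.00443412
P(sparrow | x) = 0.410245 / 0.41467912 ≈ 0.989

0.989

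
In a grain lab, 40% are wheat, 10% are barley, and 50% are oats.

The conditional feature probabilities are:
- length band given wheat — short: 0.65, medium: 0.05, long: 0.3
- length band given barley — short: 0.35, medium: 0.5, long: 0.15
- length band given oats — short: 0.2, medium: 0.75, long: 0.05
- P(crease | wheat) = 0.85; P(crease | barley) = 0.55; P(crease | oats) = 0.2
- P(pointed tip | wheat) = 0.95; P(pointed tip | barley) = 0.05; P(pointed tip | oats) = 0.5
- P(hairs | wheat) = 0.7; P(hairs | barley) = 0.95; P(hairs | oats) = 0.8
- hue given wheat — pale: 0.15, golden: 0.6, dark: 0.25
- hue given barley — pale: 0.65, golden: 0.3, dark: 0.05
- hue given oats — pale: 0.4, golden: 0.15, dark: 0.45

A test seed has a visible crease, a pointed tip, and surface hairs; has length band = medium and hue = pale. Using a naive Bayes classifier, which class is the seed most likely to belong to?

oats

wheat: 0.4 × 0.05 × 0.85 × 0.95 × 0.7 × 0.15 = 0.00169575
barley: 0.1 × 0.5 × 0.55 × 0.05 × 0.95 × 0.65 = 0.0008490625
oats: 0.5 × 0.75 × 0.2 × 0.5 × 0.8 × 0.4 = 0.012
Highest score → oats.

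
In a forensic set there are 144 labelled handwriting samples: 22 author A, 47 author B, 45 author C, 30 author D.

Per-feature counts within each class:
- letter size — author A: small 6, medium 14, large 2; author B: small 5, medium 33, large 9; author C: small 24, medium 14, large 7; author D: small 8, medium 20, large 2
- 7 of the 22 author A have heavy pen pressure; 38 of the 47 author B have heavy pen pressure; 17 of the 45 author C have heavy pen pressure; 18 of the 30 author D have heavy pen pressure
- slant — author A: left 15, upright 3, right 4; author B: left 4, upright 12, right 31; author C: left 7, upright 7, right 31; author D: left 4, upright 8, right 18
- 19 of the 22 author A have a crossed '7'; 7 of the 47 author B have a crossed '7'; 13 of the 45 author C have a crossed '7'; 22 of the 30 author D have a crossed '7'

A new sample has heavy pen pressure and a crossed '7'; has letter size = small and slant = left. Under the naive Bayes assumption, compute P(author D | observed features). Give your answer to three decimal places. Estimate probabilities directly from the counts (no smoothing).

0.229

author A: (22/144) × (6/22) × (7/22) × (15/22) × (19/22) ≈ 0.00780663
author B: (47/144) × (5/47) × (38/47) × (4/47) × (7/47) ≈ 0.000355841
author C: (45/144) × (24/45) × (17/45) × (7/45) × (13/45) ≈ 0.00282945
author D: (30/144) × (8/30) × (18/30) × (4/30) × (22/30) ≈ 0.00325926
P(author D | x) = 0.00325926 / 0.014251181 ≈ 0.229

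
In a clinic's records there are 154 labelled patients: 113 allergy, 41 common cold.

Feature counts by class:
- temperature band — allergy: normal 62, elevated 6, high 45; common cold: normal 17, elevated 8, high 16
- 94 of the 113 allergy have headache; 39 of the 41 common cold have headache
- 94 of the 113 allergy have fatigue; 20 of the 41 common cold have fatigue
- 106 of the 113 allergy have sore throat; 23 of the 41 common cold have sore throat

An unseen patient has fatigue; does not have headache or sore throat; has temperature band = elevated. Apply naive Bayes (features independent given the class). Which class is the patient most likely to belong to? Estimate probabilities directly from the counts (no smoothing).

allergy: (113/154) × (6/113) × (19/113) × (94/113) × (7/113) ≈ 0.000337578
common cold: (41/154) × (8/41) × (2/41) × (20/41) × (18/41) ≈ 0.000542688
Highest score → common cold.

common cold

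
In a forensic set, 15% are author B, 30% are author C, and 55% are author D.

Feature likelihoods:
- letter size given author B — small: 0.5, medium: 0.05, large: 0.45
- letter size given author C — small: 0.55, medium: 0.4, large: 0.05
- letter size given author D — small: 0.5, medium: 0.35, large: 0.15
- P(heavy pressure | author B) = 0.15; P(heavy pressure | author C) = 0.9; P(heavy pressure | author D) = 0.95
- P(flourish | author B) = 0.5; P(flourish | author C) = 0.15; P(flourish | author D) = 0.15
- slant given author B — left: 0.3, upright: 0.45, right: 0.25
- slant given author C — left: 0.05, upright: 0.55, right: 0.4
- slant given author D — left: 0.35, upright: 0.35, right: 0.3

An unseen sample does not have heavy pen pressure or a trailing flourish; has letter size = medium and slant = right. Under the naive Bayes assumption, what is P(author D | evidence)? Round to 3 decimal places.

author B: 0.15 × 0.05 × (1−0.15) × (1−0.5) × 0.25 = 0.000796875
author C: 0.3 × 0.4 × (1−0.9) × (1−0.15) × 0.4 = 0.00408
author D: 0.55 × 0.35 × (1−0.95) × (1−0.15) × 0.3 = 0.002454375
P(author D | x) = 0.002454375 / 0.00733125 ≈ 0.335

0.335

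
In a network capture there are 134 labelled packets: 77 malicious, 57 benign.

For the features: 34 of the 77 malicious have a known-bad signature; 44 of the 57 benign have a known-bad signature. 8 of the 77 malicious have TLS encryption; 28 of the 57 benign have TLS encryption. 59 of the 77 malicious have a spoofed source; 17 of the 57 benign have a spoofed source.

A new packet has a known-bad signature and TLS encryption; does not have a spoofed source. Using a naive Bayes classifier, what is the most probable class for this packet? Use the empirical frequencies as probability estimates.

benign

malicious: (77/134) × (34/77) × (8/77) × (18/77) ≈ 0.00616247
benign: (57/134) × (44/57) × (28/57) × (40/57) ≈ 0.113192
Highest score → benign.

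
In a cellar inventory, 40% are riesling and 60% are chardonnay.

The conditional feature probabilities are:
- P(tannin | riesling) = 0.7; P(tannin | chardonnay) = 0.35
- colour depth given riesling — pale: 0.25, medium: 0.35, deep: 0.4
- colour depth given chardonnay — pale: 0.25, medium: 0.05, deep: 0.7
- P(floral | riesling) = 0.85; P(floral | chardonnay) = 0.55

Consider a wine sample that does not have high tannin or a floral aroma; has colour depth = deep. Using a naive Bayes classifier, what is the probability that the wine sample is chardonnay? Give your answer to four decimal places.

0.9446

riesling: 0.4 × (1−0.7) × 0.4 × (1−0.85) = 0.0072
chardonnay: 0.6 × (1−0.35) × 0.7 × (1−0.55) = 0.12285
P(chardonnay | x) = 0.12285 / 0.13005 ≈ 0.9446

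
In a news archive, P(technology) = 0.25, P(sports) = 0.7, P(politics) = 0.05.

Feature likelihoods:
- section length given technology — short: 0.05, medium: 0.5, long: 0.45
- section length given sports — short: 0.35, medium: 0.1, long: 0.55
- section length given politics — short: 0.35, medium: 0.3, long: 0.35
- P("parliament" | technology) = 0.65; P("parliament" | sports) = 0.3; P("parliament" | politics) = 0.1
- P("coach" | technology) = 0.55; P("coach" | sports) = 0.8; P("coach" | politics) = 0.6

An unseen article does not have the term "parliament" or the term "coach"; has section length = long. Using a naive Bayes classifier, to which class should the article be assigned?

sports

technology: 0.25 × 0.45 × (1−0.65) × (1−0.55) = 0.01771875
sports: 0.7 × 0.55 × (1−0.3) × (1−0.8) = 0.0539
politics: 0.05 × 0.35 × (1−0.1) × (1−0.6) = 0.0063
Highest score → sports.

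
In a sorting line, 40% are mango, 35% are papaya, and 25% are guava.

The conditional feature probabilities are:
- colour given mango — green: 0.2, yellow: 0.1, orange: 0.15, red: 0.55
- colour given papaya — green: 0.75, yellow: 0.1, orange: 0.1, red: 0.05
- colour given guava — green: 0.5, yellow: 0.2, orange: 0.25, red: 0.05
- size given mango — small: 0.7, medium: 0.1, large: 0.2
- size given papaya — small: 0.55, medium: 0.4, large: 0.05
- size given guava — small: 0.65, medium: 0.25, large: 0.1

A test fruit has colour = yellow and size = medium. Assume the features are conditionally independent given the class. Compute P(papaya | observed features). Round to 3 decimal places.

0.459

mango: 0.4 × 0.1 × 0.1 = 0.004
papaya: 0.35 × 0.1 × 0.4 = 0.014
guava: 0.25 × 0.2 × 0.25 = 0.0125
P(papaya | x) = 0.014 / 0.0305 ≈ 0.459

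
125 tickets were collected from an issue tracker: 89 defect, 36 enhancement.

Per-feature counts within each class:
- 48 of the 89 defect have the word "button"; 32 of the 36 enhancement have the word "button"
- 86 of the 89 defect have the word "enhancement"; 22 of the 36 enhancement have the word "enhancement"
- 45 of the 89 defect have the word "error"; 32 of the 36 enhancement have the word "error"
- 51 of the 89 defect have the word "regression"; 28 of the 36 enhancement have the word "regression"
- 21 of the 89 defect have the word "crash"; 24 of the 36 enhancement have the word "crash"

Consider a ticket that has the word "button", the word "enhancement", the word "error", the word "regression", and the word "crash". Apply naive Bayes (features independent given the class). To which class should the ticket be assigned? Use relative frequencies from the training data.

defect: (89/125) × (48/89) × (86/89) × (45/89) × (51/89) × (21/89) ≈ 0.0253671
enhancement: (36/125) × (32/36) × (22/36) × (32/36) × (28/36) × (24/36) ≈ 0.0721061
Highest score → enhancement.

enhancement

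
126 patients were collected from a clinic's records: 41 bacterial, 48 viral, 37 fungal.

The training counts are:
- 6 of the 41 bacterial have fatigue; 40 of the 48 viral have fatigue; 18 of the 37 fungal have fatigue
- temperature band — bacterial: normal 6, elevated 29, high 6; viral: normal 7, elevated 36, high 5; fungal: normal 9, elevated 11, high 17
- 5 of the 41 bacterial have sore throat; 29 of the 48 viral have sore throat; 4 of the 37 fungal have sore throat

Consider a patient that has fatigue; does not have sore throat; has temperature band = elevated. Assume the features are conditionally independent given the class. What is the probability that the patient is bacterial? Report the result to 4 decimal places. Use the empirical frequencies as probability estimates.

bacterial: (41/126) × (6/41) × (29/41) × (36/41) ≈ 0.0295742
viral: (48/126) × (40/48) × (36/48) × (19/48) ≈ 0.094246
fungal: (37/126) × (18/37) × (11/37) × (33/37) ≈ 0.0378796
P(bacterial | x) = 0.0295742 / 0.1616998 ≈ 0.1829

0.1829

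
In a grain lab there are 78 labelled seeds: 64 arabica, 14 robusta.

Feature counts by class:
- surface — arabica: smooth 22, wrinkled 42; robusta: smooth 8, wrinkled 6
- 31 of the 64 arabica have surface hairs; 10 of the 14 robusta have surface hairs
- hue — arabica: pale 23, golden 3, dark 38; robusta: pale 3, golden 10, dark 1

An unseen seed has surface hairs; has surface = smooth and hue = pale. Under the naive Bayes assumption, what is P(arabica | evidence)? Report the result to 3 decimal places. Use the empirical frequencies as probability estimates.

0.758

arabica: (64/78) × (22/64) × (31/64) × (23/64) ≈ 0.0490973
robusta: (14/78) × (8/14) × (10/14) × (3/14) ≈ 0.0156986
P(arabica | x) = 0.0490973 / 0.0647959 ≈ 0.758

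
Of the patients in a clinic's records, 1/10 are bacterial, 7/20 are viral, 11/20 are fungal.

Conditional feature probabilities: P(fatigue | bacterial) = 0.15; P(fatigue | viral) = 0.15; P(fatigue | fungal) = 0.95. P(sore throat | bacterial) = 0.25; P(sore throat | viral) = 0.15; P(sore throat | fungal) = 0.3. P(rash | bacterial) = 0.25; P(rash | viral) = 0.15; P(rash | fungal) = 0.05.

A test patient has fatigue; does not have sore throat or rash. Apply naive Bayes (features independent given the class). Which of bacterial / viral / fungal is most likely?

fungal

bacterial: 0.1 × 0.15 × (1−0.25) × (1−0.25) = 0.0084375
viral: 0.35 × 0.15 × (1−0.15) × (1−0.15) = 0.03793125
fungal: 0.55 × 0.95 × (1−0.3) × (1−0.05) = 0.3474625
Highest score → fungal.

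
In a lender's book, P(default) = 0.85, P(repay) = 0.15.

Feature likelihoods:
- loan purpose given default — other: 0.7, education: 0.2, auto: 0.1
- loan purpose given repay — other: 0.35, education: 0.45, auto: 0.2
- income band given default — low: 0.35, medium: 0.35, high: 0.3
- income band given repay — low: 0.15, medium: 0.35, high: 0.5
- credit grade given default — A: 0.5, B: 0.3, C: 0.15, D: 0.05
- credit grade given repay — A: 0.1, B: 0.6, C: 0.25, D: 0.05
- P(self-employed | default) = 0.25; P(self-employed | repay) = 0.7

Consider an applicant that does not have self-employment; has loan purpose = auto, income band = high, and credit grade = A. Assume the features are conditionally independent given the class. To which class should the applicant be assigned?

default

default: 0.85 × 0.1 × 0.3 × 0.5 × (1−0.25) = 0.0095625
repay: 0.15 × 0.2 × 0.5 × 0.1 × (1−0.7) = 0.00045
Highest score → default.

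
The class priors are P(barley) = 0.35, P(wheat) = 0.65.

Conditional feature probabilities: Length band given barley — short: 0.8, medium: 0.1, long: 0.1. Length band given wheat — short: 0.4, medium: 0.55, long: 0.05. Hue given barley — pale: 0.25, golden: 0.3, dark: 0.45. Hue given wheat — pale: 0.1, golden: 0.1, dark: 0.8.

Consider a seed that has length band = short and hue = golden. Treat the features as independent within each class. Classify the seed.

barley: 0.35 × 0.8 × 0.3 = 0.084
wheat: 0.65 × 0.4 × 0.1 = 0.026
Highest score → barley.

barley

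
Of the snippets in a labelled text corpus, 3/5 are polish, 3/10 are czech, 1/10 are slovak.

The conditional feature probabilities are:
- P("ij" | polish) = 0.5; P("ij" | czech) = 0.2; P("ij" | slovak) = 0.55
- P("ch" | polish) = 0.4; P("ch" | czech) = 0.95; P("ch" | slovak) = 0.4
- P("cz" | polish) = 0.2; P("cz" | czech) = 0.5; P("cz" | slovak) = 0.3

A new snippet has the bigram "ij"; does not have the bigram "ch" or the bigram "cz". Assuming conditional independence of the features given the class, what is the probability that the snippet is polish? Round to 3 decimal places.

0.854

polish: 0.6 × 0.5 × (1−0.4) × (1−0.2) = 0.144
czech: 0.3 × 0.2 × (1−0.95) × (1−0.5) = 0.0015
slovak: 0.1 × 0.55 × (1−0.4) × (1−0.3) = 0.0231
P(polish | x) = 0.144 / 0.1686 ≈ 0.854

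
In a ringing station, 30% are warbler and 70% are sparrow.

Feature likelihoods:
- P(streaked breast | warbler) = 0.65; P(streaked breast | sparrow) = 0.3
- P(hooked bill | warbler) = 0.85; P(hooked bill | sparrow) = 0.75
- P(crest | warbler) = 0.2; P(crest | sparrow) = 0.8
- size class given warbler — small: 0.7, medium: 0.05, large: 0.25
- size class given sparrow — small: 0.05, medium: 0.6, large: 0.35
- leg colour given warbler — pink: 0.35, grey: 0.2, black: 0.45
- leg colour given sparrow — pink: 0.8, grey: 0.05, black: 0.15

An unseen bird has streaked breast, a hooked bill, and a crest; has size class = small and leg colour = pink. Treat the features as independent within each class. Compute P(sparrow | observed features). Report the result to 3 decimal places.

warbler: 0.3 × 0.65 × 0.85 × 0.2 × 0.7 × 0.35 = 0.00812175
sparrow: 0.7 × 0.3 × 0.75 × 0.8 × 0.05 × 0.8 = 0.00504
P(sparrow | x) = 0.00504 / 0.01316175 ≈ 0.383

0.383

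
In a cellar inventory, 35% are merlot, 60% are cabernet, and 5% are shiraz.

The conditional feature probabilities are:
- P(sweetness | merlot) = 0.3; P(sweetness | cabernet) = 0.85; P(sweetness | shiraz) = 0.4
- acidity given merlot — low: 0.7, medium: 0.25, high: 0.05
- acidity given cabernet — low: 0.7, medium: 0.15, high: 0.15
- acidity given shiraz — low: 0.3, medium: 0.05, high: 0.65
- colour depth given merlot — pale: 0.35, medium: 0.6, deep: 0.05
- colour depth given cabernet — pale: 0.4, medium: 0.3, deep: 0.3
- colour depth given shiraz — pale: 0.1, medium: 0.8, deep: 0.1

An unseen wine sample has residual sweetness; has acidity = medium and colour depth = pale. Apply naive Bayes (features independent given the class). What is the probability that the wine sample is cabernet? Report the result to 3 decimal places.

0.767

merlot: 0.35 × 0.3 × 0.25 × 0.35 = 0.0091875
cabernet: 0.6 × 0.85 × 0.15 × 0.4 = 0.0306
shiraz: 0.05 × 0.4 × 0.05 × 0.1 = 0.0001
P(cabernet | x) = 0.0306 / 0.0398875 ≈ 0.767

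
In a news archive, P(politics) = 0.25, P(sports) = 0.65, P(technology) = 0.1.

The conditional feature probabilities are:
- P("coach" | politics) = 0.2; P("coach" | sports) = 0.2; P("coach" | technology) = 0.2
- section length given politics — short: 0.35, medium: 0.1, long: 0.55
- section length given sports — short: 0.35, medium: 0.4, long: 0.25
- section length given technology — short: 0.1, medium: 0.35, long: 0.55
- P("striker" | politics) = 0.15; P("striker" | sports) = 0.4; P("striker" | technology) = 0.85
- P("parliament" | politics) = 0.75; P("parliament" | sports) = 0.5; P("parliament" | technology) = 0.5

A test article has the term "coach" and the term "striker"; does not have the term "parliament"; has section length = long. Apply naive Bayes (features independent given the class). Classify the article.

politics: 0.25 × 0.2 × 0.55 × 0.15 × (1−0.75) = 0.00103125
sports: 0.65 × 0.2 × 0.25 × 0.4 × (1−0.5) = 0.0065
technology: 0.1 × 0.2 × 0.55 × 0.85 × (1−0.5) = 0.004675
Highest score → sports.

sports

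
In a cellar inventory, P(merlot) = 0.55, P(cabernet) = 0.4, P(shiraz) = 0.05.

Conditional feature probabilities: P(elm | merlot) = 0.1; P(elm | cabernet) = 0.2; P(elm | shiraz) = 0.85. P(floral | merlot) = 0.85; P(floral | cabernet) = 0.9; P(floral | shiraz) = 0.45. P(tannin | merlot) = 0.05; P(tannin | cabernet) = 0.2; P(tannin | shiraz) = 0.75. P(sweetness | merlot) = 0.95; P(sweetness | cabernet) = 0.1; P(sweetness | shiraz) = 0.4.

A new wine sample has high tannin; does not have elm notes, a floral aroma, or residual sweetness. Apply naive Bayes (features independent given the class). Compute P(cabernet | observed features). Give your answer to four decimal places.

merlot: 0.55 × (1−0.1) × (1−0.85) × 0.05 × (1−0.95) = 0.000185625
cabernet: 0.4 × (1−0.2) × (1−0.9) × 0.2 × (1−0.1) = 0.00576
shiraz: 0.05 × (1−0.85) × (1−0.45) × 0.75 × (1−0.4) = 0.00185625
P(cabernet | x) = 0.00576 / 0.007801875 ≈ 0.7383

0.7383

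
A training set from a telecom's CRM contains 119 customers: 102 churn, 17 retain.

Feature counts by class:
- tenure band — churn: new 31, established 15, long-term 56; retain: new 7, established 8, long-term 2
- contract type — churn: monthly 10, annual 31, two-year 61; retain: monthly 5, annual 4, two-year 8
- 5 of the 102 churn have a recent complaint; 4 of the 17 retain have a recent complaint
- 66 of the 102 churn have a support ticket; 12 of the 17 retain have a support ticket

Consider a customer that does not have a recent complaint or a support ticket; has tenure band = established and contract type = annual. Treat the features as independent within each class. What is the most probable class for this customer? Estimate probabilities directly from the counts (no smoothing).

churn: (102/119) × (15/102) × (31/102) × (97/102) × (36/102) ≈ 0.0128582
retain: (17/119) × (8/17) × (4/17) × (13/17) × (5/17) ≈ 0.0035577
Highest score → churn.

churn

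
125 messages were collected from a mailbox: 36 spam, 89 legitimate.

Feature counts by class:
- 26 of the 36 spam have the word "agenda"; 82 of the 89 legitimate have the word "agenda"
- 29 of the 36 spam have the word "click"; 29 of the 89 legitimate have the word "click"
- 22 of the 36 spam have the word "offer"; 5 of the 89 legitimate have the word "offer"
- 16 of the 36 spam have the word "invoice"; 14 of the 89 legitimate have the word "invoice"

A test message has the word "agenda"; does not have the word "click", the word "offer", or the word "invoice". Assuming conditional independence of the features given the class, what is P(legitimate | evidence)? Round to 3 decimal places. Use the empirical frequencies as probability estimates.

0.976

spam: (36/125) × (26/36) × (7/36) × (14/36) × (20/36) ≈ 0.008738
legitimate: (89/125) × (82/89) × (60/89) × (84/89) × (75/89) ≈ 0.351743
P(legitimate | x) = 0.351743 / 0.360481 ≈ 0.976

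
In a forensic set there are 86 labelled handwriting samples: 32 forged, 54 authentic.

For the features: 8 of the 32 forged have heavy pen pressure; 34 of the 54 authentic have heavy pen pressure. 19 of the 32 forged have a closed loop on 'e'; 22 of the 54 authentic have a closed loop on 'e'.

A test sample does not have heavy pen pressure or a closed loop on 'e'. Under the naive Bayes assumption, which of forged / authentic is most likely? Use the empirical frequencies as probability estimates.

authentic

forged: (32/86) × (24/32) × (13/32) ≈ 0.113372
authentic: (54/86) × (20/54) × (32/54) ≈ 0.137812
Highest score → authentic.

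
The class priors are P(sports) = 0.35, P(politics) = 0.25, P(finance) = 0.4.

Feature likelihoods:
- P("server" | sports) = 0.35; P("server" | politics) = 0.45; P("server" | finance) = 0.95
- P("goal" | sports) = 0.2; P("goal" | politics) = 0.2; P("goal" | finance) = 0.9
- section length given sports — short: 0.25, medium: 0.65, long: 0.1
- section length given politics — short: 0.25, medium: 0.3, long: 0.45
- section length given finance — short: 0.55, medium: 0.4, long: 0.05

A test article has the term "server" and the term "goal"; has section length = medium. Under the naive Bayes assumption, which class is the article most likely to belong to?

finance

sports: 0.35 × 0.35 × 0.2 × 0.65 = 0.015925
politics: 0.25 × 0.45 × 0.2 × 0.3 = 0.00675
finance: 0.4 × 0.95 × 0.9 × 0.4 = 0.1368
Highest score → finance.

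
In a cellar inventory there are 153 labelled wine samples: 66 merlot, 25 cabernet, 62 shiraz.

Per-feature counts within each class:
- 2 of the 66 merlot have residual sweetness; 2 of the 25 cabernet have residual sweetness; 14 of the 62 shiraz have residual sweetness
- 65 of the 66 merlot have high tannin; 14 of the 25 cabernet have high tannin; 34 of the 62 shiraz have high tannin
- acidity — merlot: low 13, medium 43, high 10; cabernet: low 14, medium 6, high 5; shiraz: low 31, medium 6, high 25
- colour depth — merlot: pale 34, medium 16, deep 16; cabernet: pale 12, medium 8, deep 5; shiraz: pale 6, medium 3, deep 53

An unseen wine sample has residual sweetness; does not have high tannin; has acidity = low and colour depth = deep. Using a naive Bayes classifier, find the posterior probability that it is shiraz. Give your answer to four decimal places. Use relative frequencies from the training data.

0.9643

merlot: (66/153) × (2/66) × (1/66) × (13/66) × (16/66) ≈ 0.00000945736
cabernet: (25/153) × (2/25) × (11/25) × (14/25) × (5/25) ≈ 0.000644183
shiraz: (62/153) × (14/62) × (28/62) × (31/62) × (53/62) ≈ 0.0176627
P(shiraz | x) = 0.0176627 / 0.01831634036 ≈ 0.9643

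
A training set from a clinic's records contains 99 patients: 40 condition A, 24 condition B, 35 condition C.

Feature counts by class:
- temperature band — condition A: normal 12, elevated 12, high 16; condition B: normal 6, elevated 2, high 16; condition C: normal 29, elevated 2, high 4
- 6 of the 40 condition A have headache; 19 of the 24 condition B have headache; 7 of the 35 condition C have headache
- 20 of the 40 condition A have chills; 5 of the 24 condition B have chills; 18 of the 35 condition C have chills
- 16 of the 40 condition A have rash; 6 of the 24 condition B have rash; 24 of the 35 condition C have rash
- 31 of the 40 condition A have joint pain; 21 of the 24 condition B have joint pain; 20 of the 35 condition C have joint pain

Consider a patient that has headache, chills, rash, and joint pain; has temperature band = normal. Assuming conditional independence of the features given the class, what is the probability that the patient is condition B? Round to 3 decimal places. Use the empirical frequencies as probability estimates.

condition A: (40/99) × (12/40) × (6/40) × (20/40) × (16/40) × (31/40) ≈ 0.00281818
condition B: (24/99) × (6/24) × (19/24) × (5/24) × (6/24) × (21/24) ≈ 0.00218658
condition C: (35/99) × (29/35) × (7/35) × (18/35) × (24/35) × (20/35) ≈ 0.011806
P(condition B | x) = 0.00218658 / 0.01681076 ≈ 0.130

0.130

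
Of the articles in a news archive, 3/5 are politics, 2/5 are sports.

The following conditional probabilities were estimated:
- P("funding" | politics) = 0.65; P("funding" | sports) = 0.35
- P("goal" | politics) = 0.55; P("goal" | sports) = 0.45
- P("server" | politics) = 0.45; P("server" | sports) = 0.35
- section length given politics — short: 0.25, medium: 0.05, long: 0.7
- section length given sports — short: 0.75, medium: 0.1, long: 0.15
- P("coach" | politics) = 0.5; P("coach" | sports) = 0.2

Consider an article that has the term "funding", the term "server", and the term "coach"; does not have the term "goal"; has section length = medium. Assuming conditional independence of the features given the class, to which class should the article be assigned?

politics: 0.6 × 0.65 × (1−0.55) × 0.45 × 0.05 × 0.5 = 0.001974375
sports: 0.4 × 0.35 × (1−0.45) × 0.35 × 0.1 × 0.2 = 0.000539
Highest score → politics.

politics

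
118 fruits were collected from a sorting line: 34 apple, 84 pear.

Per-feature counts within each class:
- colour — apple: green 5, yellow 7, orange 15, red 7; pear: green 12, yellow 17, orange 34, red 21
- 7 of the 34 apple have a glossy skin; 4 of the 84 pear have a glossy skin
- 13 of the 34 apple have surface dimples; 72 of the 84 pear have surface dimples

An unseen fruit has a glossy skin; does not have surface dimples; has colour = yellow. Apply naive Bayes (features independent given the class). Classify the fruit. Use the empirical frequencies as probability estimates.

apple: (34/118) × (7/34) × (7/34) × (21/34) ≈ 0.00754355
pear: (84/118) × (17/84) × (4/84) × (12/84) ≈ 0.000980053
Highest score → apple.

apple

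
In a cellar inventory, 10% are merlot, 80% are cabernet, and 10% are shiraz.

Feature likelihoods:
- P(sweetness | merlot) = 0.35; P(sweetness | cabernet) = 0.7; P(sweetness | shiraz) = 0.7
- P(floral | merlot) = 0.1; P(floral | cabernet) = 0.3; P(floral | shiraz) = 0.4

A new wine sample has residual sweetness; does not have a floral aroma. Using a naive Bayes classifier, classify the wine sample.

merlot: 0.1 × 0.35 × (1−0.1) = 0.0315
cabernet: 0.8 × 0.7 × (1−0.3) = 0.392
shiraz: 0.1 × 0.7 × (1−0.4) = 0.042
Highest score → cabernet.

cabernet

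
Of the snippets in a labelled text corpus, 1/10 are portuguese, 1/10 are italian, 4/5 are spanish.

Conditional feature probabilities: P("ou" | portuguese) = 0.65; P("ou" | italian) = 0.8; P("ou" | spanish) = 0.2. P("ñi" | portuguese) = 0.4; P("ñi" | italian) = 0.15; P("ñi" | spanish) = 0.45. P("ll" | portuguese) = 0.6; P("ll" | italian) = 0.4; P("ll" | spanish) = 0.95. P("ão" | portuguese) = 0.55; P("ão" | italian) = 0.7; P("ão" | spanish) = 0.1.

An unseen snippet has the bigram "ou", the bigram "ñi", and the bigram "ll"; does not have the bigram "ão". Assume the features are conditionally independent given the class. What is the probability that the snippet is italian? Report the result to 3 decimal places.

0.021

portuguese: 0.1 × 0.65 × 0.4 × 0.6 × (1−0.55) = 0.00702
italian: 0.1 × 0.8 × 0.15 × 0.4 × (1−0.7) = 0.00144
spanish: 0.8 × 0.2 × 0.45 × 0.95 × (1−0.1) = 0.06156
P(italian | x) = 0.00144 / 0.07002 ≈ 0.021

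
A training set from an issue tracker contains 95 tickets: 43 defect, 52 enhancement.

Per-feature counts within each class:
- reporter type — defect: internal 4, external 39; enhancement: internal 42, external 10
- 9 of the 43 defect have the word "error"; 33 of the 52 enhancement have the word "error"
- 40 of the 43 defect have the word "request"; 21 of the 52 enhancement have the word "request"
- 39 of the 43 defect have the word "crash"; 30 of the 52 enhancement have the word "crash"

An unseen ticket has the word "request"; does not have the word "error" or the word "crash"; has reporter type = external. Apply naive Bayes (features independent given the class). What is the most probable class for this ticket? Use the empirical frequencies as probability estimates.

defect: (43/95) × (39/43) × (34/43) × (40/43) × (4/43) ≈ 0.0280889
enhancement: (52/95) × (10/52) × (19/52) × (21/52) × (22/52) ≈ 0.00657146
Highest score → defect.

defect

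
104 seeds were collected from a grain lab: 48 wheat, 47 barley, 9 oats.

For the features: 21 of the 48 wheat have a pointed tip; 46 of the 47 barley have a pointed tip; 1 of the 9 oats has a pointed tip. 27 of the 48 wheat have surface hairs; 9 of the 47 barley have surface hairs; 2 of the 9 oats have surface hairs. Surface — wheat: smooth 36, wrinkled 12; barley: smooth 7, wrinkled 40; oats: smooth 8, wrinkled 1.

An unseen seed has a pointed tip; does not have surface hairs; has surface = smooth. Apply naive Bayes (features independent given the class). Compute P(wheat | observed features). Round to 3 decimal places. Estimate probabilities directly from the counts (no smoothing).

0.525

wheat: (48/104) × (21/48) × (21/48) × (36/48) ≈ 0.066256
barley: (47/104) × (46/47) × (38/47) × (7/47) ≈ 0.0532611
oats: (9/104) × (1/9) × (7/9) × (8/9) ≈ 0.00664767
P(wheat | x) = 0.066256 / 0.12616477 ≈ 0.525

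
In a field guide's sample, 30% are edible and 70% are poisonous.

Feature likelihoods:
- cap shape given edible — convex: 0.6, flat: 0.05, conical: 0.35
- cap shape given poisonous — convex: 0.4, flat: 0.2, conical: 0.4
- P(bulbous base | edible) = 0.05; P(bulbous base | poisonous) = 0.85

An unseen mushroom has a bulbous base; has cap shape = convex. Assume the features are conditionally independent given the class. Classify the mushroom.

edible: 0.3 × 0.6 × 0.05 = 0.009
poisonous: 0.7 × 0.4 × 0.85 = 0.238
Highest score → poisonous.

poisonous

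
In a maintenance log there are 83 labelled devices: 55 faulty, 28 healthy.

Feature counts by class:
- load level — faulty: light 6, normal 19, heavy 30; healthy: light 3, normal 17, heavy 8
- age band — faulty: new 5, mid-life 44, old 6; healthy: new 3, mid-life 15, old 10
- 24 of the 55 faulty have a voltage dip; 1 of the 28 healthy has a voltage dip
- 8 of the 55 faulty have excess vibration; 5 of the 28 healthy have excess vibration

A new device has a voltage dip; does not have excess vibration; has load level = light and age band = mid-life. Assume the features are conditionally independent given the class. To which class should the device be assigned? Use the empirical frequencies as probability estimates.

faulty: (55/83) × (6/55) × (44/55) × (24/55) × (47/55) ≈ 0.0215649
healthy: (28/83) × (3/28) × (15/28) × (1/28) × (23/28) ≈ 0.000568052
Highest score → faulty.

faulty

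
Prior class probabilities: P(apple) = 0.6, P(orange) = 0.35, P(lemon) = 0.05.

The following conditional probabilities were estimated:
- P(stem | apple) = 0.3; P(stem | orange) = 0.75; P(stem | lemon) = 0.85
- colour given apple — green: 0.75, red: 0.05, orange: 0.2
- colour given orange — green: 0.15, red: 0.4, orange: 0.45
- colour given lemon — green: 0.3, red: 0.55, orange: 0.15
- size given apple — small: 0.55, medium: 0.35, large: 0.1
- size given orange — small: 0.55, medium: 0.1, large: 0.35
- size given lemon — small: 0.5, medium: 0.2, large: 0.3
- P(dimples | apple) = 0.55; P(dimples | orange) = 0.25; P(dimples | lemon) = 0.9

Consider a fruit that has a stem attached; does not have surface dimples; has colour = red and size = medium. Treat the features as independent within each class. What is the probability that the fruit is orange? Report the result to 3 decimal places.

0.807

apple: 0.6 × 0.3 × 0.05 × 0.35 × (1−0.55) = 0.0014175
orange: 0.35 × 0.75 × 0.4 × 0.1 × (1−0.25) = 0.007875
lemon: 0.05 × 0.85 × 0.55 × 0.2 × (1−0.9) = 0.0004675
P(orange | x) = 0.007875 / 0.00976 ≈ 0.807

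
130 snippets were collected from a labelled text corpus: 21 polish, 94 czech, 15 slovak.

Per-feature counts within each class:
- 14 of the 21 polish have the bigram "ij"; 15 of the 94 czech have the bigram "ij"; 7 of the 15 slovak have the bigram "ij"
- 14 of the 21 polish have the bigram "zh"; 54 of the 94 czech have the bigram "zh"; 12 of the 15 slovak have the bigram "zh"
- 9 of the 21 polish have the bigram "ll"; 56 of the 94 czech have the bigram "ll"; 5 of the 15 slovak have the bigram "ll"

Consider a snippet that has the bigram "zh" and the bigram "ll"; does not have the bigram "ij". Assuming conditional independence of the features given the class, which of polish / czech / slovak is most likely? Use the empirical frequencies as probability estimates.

czech

polish: (21/130) × (7/21) × (14/21) × (9/21) ≈ 0.0153846
czech: (94/130) × (79/94) × (54/94) × (56/94) ≈ 0.207974
slovak: (15/130) × (8/15) × (12/15) × (5/15) ≈ 0.0164103
Highest score → czech.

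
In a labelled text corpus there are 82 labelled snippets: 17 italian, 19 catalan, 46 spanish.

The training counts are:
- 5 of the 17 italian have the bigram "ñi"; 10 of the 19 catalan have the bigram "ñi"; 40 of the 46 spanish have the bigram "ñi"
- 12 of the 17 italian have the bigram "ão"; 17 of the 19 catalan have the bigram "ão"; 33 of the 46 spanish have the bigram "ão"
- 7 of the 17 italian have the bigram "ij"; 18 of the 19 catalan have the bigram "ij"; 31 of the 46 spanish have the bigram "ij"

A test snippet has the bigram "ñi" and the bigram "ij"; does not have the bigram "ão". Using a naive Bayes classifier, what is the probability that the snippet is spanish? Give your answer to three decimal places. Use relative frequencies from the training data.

0.826

italian: (17/82) × (5/17) × (5/17) × (7/17) ≈ 0.00738459
catalan: (19/82) × (10/19) × (2/19) × (18/19) ≈ 0.0121613
spanish: (46/82) × (40/46) × (13/46) × (31/46) ≈ 0.0929042
P(spanish | x) = 0.0929042 / 0.11245009 ≈ 0.826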